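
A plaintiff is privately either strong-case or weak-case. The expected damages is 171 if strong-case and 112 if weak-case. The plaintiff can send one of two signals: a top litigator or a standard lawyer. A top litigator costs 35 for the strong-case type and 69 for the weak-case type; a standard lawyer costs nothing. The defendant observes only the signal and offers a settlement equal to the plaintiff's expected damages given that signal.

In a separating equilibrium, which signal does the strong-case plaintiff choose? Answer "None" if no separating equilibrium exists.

Try strong-case → top litigator, weak-case → standard lawyer:
  If types separate, top litigator earns payment 171 and standard lawyer earns 112.
  Strong-case: top litigator gives 171 − 35 = 136; standard lawyer gives 112 − 0 = 112. No deviation. ✓
  Weak-case: standard lawyer gives 112 − 0 = 112; top litigator gives 171 − 69 = 102. No deviation. ✓
Both hold — the strong-case type sends top litigator.

top litigator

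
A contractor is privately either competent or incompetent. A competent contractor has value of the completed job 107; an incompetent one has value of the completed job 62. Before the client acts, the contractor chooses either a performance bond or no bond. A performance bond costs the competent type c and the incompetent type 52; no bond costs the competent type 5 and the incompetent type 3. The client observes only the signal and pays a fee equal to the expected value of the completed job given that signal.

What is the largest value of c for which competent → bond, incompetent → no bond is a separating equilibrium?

Under separation: bond → competent (pays 107); no bond → incompetent (pays 62).
Incompetent: 62 − 3 = 59 ≥ 107 − 52 = 55. Holds regardless of c. ✓
Competent: 107 − c ≥ 62 − 5, so c ≤ 107 − 57 = 50.

50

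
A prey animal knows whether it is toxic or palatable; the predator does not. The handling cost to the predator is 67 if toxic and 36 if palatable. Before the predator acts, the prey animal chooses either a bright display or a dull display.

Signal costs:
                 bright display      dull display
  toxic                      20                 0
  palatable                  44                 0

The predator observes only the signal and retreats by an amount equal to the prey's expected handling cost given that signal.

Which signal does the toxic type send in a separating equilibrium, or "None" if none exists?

bright display

Try toxic → bright display, palatable → dull display:
  Under separation the predator infers type exactly: bright display → toxic (pays 67), dull display → palatable (pays 36).
  Toxic: bright display gives 67 − 20 = 47; dull display gives 36 − 0 = 36. No deviation. ✓
  Palatable: dull display gives 36 − 0 = 36; bright display gives 67 − 44 = 23. No deviation. ✓
Both hold — the toxic type sends bright display.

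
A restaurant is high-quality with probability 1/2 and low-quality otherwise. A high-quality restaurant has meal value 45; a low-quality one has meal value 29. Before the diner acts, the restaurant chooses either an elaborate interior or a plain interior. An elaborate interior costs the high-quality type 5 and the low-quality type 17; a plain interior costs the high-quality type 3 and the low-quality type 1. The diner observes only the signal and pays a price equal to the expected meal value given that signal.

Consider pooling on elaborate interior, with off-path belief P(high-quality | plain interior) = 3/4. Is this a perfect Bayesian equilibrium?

On the equilibrium path (elaborate interior) the diner holds the prior 1/2 and pays 1/2·45 + 1/2·29 = 37. Off-path (plain interior) belief 3/4 gives 3/4·45 + 1/4·29 = 41.
High-quality: elaborate interior gives 37 − 5 = 32; plain interior gives 41 − 3 = 38. Deviates. ✗
Low-quality: elaborate interior gives 37 − 17 = 20; plain interior gives 41 − 1 = 40. Deviates. ✗

No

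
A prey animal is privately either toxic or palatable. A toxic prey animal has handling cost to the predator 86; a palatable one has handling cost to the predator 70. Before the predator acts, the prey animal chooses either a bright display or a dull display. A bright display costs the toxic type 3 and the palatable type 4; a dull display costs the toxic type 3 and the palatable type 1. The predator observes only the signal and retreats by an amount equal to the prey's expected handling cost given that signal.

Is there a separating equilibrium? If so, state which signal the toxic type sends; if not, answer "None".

None

Try toxic → bright display, palatable → dull display:
  If types separate, bright display earns payment 86 and dull display earns 70.
  Toxic: bright display gives 86 − 3 = 83; dull display gives 70 − 3 = 67. No deviation. ✓
  Palatable: dull display gives 70 − 1 = 69; bright display gives 86 − 4 = 82. Would deviate. ✗
Try toxic → dull display, palatable → bright display:
  If types separate, dull display earns payment 86 and bright display earns 70.
  Toxic: dull display gives 86 − 3 = 83; bright display gives 70 − 3 = 67. No deviation. ✓
  Palatable: bright display gives 70 − 4 = 66; dull display gives 86 − 1 = 85. Would deviate. ✗
Neither assignment is incentive-compatible.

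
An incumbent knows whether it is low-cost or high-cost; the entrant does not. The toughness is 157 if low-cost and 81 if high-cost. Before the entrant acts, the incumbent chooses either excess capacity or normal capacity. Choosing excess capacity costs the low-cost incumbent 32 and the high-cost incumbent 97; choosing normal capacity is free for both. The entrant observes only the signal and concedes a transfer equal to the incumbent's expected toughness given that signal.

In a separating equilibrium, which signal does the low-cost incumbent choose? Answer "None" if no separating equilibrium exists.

Try low-cost → excess capacity, high-cost → normal capacity:
  Under separation the entrant infers type exactly: excess capacity → low-cost (pays 157), normal capacity → high-cost (pays 81).
  Low-cost: excess capacity gives 157 − 32 = 125; normal capacity gives 81 − 0 = 81. No deviation. ✓
  High-cost: normal capacity gives 81 − 0 = 81; excess capacity gives 157 − 97 = 60. No deviation. ✓
Both hold — the low-cost type sends excess capacity.

excess capacity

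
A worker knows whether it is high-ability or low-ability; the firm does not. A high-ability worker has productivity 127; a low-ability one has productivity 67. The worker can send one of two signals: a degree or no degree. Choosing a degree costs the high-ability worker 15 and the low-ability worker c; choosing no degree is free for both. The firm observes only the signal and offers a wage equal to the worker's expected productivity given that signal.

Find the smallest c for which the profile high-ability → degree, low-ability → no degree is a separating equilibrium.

Under separation: degree → high-ability (pays 127); no degree → low-ability (pays 67).
High-ability: 127 − 15 = 112 ≥ 67 − 0 = 67. Holds regardless of c. ✓
Low-ability: 67 − 0 ≥ 127 − c, so c ≥ 127 − 67 = 60.

60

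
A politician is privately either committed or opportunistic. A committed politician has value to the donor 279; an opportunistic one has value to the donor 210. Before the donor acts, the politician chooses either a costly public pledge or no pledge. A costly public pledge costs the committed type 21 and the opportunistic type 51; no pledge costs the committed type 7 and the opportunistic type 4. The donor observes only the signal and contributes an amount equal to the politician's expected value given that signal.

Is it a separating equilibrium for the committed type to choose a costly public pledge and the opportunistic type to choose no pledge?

If types separate, pledge earns payment 279 and no pledge earns 210.
Committed: pledge gives 279 − 21 = 258; no pledge gives 210 − 7 = 203. No deviation. ✓
Opportunistic: no pledge gives 210 − 4 = 206; pledge gives 279 − 51 = 228. Would deviate. ✗

No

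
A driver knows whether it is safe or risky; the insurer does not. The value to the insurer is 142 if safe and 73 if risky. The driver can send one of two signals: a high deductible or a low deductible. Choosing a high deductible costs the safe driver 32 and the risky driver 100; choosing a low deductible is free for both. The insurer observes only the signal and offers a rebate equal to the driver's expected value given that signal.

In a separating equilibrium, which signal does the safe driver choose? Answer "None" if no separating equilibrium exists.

Try safe → high deductible, risky → low deductible:
  If types separate, high deductible earns payment 142 and low deductible earns 73.
  Safe: high deductible gives 142 − 32 = 110; low deductible gives 73 − 0 = 73. No deviation. ✓
  Risky: low deductible gives 73 − 0 = 73; high deductible gives 142 − 100 = 42. No deviation. ✓
Both hold — the safe type sends high deductible.

high deductible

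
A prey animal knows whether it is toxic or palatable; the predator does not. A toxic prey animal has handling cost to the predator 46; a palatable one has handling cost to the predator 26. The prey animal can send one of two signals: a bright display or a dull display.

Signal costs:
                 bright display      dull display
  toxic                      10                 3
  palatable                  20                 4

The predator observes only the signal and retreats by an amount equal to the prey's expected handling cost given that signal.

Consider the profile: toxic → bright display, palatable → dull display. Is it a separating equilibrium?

No

If types separate, bright display earns payment 46 and dull display earns 26.
Toxic: bright display gives 46 − 10 = 36; dull display gives 26 − 3 = 23. No deviation. ✓
Palatable: dull display gives 26 − 4 = 22; bright display gives 46 − 20 = 26. Would deviate. ✗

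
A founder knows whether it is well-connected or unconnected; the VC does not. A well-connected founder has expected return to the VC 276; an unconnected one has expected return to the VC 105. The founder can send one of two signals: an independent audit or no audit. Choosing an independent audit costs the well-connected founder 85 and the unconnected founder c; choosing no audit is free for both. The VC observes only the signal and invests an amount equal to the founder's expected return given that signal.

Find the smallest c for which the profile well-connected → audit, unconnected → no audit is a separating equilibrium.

171

Under separation: audit → well-connected (pays 276); no audit → unconnected (pays 105).
Well-connected: 276 − 85 = 191 ≥ 105 − 0 = 105. Holds regardless of c. ✓
Unconnected: 105 − 0 ≥ 276 − c, so c ≥ 276 − 105 = 171.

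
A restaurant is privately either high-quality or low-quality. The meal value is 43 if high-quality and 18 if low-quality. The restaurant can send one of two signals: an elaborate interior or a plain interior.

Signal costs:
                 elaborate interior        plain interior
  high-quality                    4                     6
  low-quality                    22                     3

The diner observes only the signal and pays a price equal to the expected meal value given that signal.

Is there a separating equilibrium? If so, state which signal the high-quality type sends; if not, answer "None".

None

Try high-quality → elaborate interior, low-quality → plain interior:
  If types separate, elaborate interior earns payment 43 and plain interior earns 18.
  High-quality: elaborate interior gives 43 − 4 = 39; plain interior gives 18 − 6 = 12. No deviation. ✓
  Low-quality: plain interior gives 18 − 3 = 15; elaborate interior gives 43 − 22 = 21. Would deviate. ✗
Try high-quality → plain interior, low-quality → elaborate interior:
  If types separate, plain interior earns payment 43 and elaborate interior earns 18.
  High-quality: plain interior gives 43 − 6 = 37; elaborate interior gives 18 − 4 = 14. No deviation. ✓
  Low-quality: elaborate interior gives 18 − 22 = -4; plain interior gives 43 − 3 = 40. Would deviate. ✗
Neither assignment is incentive-compatible.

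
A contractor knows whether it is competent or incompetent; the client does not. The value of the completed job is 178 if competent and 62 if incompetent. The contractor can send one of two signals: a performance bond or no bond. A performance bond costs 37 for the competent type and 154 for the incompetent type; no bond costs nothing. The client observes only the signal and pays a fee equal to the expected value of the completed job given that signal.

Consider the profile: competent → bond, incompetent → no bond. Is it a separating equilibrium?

Under separation the client infers type exactly: bond → competent (pays 178), no bond → incompetent (pays 62).
Competent: bond gives 178 − 37 = 141; no bond gives 62 − 0 = 62. No deviation. ✓
Incompetent: no bond gives 62 − 0 = 62; bond gives 178 − 154 = 24. No deviation. ✓
Both incentive constraints hold.

Yes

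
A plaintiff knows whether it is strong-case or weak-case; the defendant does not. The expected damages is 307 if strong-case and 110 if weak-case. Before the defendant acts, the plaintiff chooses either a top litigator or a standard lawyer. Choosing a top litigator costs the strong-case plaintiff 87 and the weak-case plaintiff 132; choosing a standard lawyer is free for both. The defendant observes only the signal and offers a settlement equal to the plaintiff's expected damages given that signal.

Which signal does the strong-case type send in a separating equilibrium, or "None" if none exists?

Try strong-case → top litigator, weak-case → standard lawyer:
  If types separate, top litigator earns payment 307 and standard lawyer earns 110.
  Strong-case: top litigator gives 307 − 87 = 220; standard lawyer gives 110 − 0 = 110. No deviation. ✓
  Weak-case: standard lawyer gives 110 − 0 = 110; top litigator gives 307 − 132 = 175. Would deviate. ✗
Try strong-case → standard lawyer, weak-case → top litigator:
  If types separate, standard lawyer earns payment 307 and top litigator earns 110.
  Strong-case: standard lawyer gives 307 − 0 = 307; top litigator gives 110 − 87 = 23. No deviation. ✓
  Weak-case: top litigator gives 110 − 132 = -22; standard lawyer gives 307 − 0 = 307. Would deviate. ✗
Neither assignment is incentive-compatible.

None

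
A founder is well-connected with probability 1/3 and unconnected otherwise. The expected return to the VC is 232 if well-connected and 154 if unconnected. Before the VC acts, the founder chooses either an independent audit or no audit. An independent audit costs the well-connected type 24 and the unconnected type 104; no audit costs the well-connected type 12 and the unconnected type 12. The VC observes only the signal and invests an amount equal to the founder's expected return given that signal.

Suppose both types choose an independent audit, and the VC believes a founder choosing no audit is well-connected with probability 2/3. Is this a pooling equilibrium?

At the pooled signal (audit) the VC holds the prior 1/3 and pays 1/3·232 + 2/3·154 = 180. Off-path (no audit) belief 2/3 gives 2/3·232 + 1/3·154 = 206.
Well-connected: audit gives 180 − 24 = 156; no audit gives 206 − 12 = 194. Deviates. ✗
Unconnected: audit gives 180 − 104 = 76; no audit gives 206 − 12 = 194. Deviates. ✗

No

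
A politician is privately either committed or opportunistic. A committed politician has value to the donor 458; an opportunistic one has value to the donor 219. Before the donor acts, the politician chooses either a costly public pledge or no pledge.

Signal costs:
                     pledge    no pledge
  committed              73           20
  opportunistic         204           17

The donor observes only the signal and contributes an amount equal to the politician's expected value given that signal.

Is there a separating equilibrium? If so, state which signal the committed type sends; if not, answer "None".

Try committed → pledge, opportunistic → no pledge:
  If types separate, pledge earns payment 458 and no pledge earns 219.
  Committed: pledge gives 458 − 73 = 385; no pledge gives 219 − 20 = 199. No deviation. ✓
  Opportunistic: no pledge gives 219 − 17 = 202; pledge gives 458 − 204 = 254. Would deviate. ✗
Try committed → no pledge, opportunistic → pledge:
  If types separate, no pledge earns payment 458 and pledge earns 219.
  Committed: no pledge gives 458 − 20 = 438; pledge gives 219 − 73 = 146. No deviation. ✓
  Opportunistic: pledge gives 219 − 204 = 15; no pledge gives 458 − 17 = 441. Would deviate. ✗
Neither assignment is incentive-compatible.

None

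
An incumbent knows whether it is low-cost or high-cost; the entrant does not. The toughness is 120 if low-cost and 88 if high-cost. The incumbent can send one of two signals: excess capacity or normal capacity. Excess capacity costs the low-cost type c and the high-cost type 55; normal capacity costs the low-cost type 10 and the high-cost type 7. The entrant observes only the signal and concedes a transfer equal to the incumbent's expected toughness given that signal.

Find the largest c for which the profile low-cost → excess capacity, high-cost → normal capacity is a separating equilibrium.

Under separation: excess capacity → low-cost (pays 120); normal capacity → high-cost (pays 88).
High-cost: 88 − 7 = 81 ≥ 120 − 55 = 65. Holds regardless of c. ✓
Low-cost: 120 − c ≥ 88 − 10, so c ≤ 120 − 78 = 42.

42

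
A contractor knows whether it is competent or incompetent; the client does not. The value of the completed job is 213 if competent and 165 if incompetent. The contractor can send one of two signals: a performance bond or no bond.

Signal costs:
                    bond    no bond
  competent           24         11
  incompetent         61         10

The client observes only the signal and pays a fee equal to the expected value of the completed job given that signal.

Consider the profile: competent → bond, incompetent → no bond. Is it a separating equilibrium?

If types separate, bond earns payment 213 and no bond earns 165.
Competent: bond gives 213 − 24 = 189; no bond gives 165 − 11 = 154. No deviation. ✓
Incompetent: no bond gives 165 − 10 = 155; bond gives 213 − 61 = 152. No deviation. ✓
Both incentive constraints hold.

Yes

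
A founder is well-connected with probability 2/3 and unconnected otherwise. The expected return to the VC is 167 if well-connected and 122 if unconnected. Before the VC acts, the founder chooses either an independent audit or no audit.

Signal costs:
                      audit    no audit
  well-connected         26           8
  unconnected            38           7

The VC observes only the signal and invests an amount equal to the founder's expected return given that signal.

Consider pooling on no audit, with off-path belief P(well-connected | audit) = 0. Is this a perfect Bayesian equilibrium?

At the pooled signal (no audit) the VC holds the prior 2/3 and pays 2/3·167 + 1/3·122 = 152. Off-path (audit) belief 0 gives 0·167 + 1·122 = 122.
Well-connected: no audit gives 152 − 8 = 144; audit gives 122 − 26 = 96. Stays. ✓
Unconnected: no audit gives 152 − 7 = 145; audit gives 122 − 38 = 84. Stays. ✓

Yes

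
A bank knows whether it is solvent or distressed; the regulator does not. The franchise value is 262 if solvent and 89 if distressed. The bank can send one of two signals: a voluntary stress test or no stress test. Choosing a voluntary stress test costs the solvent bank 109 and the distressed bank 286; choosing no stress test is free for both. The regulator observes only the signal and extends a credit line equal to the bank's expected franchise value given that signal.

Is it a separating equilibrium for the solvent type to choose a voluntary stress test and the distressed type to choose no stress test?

Yes

If types separate, stress test earns payment 262 and no stress test earns 89.
Solvent: stress test gives 262 − 109 = 153; no stress test gives 89 − 0 = 89. No deviation. ✓
Distressed: no stress test gives 89 − 0 = 89; stress test gives 262 − 286 = -24. No deviation. ✓
Both incentive constraints hold.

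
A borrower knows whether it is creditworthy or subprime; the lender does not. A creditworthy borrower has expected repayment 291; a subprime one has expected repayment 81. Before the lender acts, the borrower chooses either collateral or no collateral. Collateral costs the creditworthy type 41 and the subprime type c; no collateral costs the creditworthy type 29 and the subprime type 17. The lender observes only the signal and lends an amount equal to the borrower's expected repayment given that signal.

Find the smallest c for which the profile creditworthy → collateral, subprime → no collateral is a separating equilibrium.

Under separation: collateral → creditworthy (pays 291); no collateral → subprime (pays 81).
Creditworthy: 291 − 41 = 250 ≥ 81 − 29 = 52. Holds regardless of c. ✓
Subprime: 81 − 17 ≥ 291 − c, so c ≥ 291 − 64 = 227.

227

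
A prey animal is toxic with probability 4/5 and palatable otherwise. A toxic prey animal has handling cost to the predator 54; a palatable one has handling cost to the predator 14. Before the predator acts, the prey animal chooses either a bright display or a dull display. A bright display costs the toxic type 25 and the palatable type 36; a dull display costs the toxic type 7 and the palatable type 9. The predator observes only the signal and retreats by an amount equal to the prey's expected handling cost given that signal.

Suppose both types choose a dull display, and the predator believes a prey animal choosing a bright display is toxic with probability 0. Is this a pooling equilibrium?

On the equilibrium path (dull display) the predator holds the prior 4/5 and pays 4/5·54 + 1/5·14 = 46. Off-path (bright display) belief 0 gives 0·54 + 1·14 = 14.
Toxic: dull display gives 46 − 7 = 39; bright display gives 14 − 25 = -11. Stays. ✓
Palatable: dull display gives 46 − 9 = 37; bright display gives 14 − 36 = -22. Stays. ✓
Beliefs are Bayes-consistent on-path and both types best-respond.

Yes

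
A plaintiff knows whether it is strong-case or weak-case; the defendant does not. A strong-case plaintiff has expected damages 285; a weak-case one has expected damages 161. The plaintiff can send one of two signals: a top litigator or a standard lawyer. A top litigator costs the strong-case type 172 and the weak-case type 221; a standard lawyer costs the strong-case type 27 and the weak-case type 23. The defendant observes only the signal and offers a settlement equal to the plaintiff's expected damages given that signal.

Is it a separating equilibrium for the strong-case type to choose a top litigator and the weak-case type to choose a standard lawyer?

Under separation the defendant infers type exactly: top litigator → strong-case (pays 285), standard lawyer → weak-case (pays 161).
Strong-case: top litigator gives 285 − 172 = 113; standard lawyer gives 161 − 27 = 134. Would deviate. ✗
Weak-case: standard lawyer gives 161 − 23 = 138; top litigator gives 285 − 221 = 64. No deviation. ✓

No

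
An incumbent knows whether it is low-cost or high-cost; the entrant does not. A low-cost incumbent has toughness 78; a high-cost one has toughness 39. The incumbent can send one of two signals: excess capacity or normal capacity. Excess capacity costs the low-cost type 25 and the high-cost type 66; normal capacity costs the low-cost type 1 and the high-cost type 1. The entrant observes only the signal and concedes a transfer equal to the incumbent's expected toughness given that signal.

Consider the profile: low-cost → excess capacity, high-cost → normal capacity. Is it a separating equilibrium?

If types separate, excess capacity earns payment 78 and normal capacity earns 39.
Low-cost: excess capacity gives 78 − 25 = 53; normal capacity gives 39 − 1 = 38. No deviation. ✓
High-cost: normal capacity gives 39 − 1 = 38; excess capacity gives 78 − 66 = 12. No deviation. ✓
Neither type gains from mimicking the other.

Yes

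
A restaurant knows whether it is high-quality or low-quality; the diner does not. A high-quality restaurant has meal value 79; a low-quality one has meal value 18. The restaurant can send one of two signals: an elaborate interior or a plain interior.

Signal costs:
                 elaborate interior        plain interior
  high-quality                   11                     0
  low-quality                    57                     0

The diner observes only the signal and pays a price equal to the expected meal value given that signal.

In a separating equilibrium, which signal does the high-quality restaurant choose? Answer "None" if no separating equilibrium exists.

Try high-quality → elaborate interior, low-quality → plain interior:
  If types separate, elaborate interior earns payment 79 and plain interior earns 18.
  High-quality: elaborate interior gives 79 − 11 = 68; plain interior gives 18 − 0 = 18. No deviation. ✓
  Low-quality: plain interior gives 18 − 0 = 18; elaborate interior gives 79 − 57 = 22. Would deviate. ✗
Try high-quality → plain interior, low-quality → elaborate interior:
  If types separate, plain interior earns payment 79 and elaborate interior earns 18.
  High-quality: plain interior gives 79 − 0 = 79; elaborate interior gives 18 − 11 = 7. No deviation. ✓
  Low-quality: elaborate interior gives 18 − 57 = -39; plain interior gives 79 − 0 = 79. Would deviate. ✗
Neither assignment is incentive-compatible.

None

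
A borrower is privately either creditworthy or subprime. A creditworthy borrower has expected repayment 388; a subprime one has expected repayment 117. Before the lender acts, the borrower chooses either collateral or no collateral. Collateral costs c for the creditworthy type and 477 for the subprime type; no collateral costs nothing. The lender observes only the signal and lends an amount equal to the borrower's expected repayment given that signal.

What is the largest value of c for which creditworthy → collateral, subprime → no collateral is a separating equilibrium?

271

Under separation: collateral → creditworthy (pays 388); no collateral → subprime (pays 117).
Subprime: 117 − 0 = 117 ≥ 388 − 477 = -89. Holds regardless of c. ✓
Creditworthy: 388 − c ≥ 117 − 0, so c ≤ 388 − 117 = 271.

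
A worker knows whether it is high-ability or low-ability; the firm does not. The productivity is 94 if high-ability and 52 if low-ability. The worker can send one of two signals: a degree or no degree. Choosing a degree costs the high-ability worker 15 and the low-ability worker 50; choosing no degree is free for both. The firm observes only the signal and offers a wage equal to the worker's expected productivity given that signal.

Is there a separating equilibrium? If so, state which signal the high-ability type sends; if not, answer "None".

Try high-ability → degree, low-ability → no degree:
  Under separation the firm infers type exactly: degree → high-ability (pays 94), no degree → low-ability (pays 52).
  High-ability: degree gives 94 − 15 = 79; no degree gives 52 − 0 = 52. No deviation. ✓
  Low-ability: no degree gives 52 − 0 = 52; degree gives 94 − 50 = 44. No deviation. ✓
Both hold — the high-ability type sends degree.

degree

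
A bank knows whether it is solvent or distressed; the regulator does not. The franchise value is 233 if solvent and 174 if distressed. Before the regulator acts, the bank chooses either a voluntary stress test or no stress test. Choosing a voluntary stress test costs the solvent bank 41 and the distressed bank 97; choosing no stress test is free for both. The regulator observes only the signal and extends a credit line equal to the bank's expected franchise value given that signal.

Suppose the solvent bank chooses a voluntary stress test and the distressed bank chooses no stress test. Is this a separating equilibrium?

Yes

If types separate, stress test earns payment 233 and no stress test earns 174.
Solvent: stress test gives 233 − 41 = 192; no stress test gives 174 − 0 = 174. No deviation. ✓
Distressed: no stress test gives 174 − 0 = 174; stress test gives 233 − 97 = 136. No deviation. ✓
Neither type gains from mimicking the other.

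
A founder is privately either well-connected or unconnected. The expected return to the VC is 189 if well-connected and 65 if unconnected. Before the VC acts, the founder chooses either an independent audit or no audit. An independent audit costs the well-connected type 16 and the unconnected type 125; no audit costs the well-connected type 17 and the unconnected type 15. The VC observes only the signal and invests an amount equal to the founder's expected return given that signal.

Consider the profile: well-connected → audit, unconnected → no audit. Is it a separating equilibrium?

If types separate, audit earns payment 189 and no audit earns 65.
Well-connected: audit gives 189 − 16 = 173; no audit gives 65 − 17 = 48. No deviation. ✓
Unconnected: no audit gives 65 − 15 = 50; audit gives 189 − 125 = 64. Would deviate. ✗

No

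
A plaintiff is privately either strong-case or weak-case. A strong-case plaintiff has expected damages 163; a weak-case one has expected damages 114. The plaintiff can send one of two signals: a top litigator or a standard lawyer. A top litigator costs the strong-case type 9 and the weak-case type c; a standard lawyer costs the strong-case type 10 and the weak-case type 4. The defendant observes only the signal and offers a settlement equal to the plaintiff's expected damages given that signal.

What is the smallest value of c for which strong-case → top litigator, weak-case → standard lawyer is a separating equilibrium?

53

Under separation: top litigator → strong-case (pays 163); standard lawyer → weak-case (pays 114).
Strong-case: 163 − 9 = 154 ≥ 114 − 10 = 104. Holds regardless of c. ✓
Weak-case: 114 − 4 ≥ 163 − c, so c ≥ 163 − 110 = 53.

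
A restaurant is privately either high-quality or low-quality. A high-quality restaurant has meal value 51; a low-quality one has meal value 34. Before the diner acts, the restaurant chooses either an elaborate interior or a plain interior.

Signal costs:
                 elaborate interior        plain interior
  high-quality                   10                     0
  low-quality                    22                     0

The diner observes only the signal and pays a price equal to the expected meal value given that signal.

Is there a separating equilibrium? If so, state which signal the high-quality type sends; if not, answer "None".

Try high-quality → elaborate interior, low-quality → plain interior:
  Under separation the diner infers type exactly: elaborate interior → high-quality (pays 51), plain interior → low-quality (pays 34).
  High-quality: elaborate interior gives 51 − 10 = 41; plain interior gives 34 − 0 = 34. No deviation. ✓
  Low-quality: plain interior gives 34 − 0 = 34; elaborate interior gives 51 − 22 = 29. No deviation. ✓
Both hold — the high-quality type sends elaborate interior.

elaborate interior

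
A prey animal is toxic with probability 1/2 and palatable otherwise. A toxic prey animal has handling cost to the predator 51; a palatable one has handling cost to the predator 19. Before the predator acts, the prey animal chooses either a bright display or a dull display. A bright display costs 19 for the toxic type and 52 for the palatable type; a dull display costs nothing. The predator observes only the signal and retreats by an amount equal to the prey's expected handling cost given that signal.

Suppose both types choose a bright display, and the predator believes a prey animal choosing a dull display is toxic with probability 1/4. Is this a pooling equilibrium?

At the pooled signal (bright display) the predator holds the prior 1/2 and pays 1/2·51 + 1/2·19 = 35. Off-path (dull display) belief 1/4 gives 1/4·51 + 3/4·19 = 27.
Toxic: bright display gives 35 − 19 = 16; dull display gives 27 − 0 = 27. Deviates. ✗
Palatable: bright display gives 35 − 52 = -17; dull display gives 27 − 0 = 27. Deviates. ✗

No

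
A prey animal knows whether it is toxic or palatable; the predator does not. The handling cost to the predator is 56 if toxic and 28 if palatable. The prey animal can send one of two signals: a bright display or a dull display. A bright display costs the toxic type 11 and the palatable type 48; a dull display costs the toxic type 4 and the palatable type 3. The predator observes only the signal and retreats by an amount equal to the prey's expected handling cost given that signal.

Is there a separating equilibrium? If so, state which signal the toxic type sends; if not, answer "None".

Try toxic → bright display, palatable → dull display:
  Under separation the predator infers type exactly: bright display → toxic (pays 56), dull display → palatable (pays 28).
  Toxic: bright display gives 56 − 11 = 45; dull display gives 28 − 4 = 24. No deviation. ✓
  Palatable: dull display gives 28 − 3 = 25; bright display gives 56 − 48 = 8. No deviation. ✓
Both hold — the toxic type sends bright display.

bright display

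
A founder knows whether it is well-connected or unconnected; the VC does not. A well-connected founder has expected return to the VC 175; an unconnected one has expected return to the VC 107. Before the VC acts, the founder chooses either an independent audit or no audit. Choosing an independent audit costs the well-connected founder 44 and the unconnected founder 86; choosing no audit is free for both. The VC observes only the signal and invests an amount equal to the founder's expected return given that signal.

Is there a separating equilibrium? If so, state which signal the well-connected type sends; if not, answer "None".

audit

Try well-connected → audit, unconnected → no audit:
  If types separate, audit earns payment 175 and no audit earns 107.
  Well-connected: audit gives 175 − 44 = 131; no audit gives 107 − 0 = 107. No deviation. ✓
  Unconnected: no audit gives 107 − 0 = 107; audit gives 175 − 86 = 89. No deviation. ✓
Both hold — the well-connected type sends audit.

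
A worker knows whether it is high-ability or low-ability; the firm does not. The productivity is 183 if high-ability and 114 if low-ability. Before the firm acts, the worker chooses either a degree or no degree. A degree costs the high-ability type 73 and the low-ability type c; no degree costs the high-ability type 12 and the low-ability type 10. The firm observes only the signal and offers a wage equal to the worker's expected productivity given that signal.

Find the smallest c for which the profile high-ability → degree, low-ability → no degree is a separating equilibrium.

79

Under separation: degree → high-ability (pays 183); no degree → low-ability (pays 114).
High-ability: 183 − 73 = 110 ≥ 114 − 12 = 102. Holds regardless of c. ✓
Low-ability: 114 − 10 ≥ 183 − c, so c ≥ 183 − 104 = 79.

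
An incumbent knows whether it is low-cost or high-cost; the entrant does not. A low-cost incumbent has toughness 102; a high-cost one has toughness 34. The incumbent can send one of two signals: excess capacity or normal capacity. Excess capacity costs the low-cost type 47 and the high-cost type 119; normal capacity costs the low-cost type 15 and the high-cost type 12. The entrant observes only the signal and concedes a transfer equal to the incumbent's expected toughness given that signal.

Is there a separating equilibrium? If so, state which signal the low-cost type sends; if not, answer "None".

Try low-cost → excess capacity, high-cost → normal capacity:
  If types separate, excess capacity earns payment 102 and normal capacity earns 34.
  Low-cost: excess capacity gives 102 − 47 = 55; normal capacity gives 34 − 15 = 19. No deviation. ✓
  High-cost: normal capacity gives 34 − 12 = 22; excess capacity gives 102 − 119 = -17. No deviation. ✓
Both hold — the low-cost type sends excess capacity.

excess capacity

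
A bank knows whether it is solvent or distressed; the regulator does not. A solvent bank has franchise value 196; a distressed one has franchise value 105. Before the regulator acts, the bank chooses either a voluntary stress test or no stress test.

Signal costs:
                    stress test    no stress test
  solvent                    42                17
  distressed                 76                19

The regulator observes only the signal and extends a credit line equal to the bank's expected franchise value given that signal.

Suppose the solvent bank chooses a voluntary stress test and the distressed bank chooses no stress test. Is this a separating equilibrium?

Under separation the regulator infers type exactly: stress test → solvent (pays 196), no stress test → distressed (pays 105).
Solvent: stress test gives 196 − 42 = 154; no stress test gives 105 − 17 = 88. No deviation. ✓
Distressed: no stress test gives 105 − 19 = 86; stress test gives 196 − 76 = 120. Would deviate. ✗

No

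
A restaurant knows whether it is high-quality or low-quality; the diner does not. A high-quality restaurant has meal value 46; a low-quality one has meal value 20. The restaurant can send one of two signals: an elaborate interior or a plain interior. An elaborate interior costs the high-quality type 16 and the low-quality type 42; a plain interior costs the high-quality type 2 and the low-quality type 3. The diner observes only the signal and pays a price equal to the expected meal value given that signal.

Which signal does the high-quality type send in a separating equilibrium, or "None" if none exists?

Try high-quality → elaborate interior, low-quality → plain interior:
  If types separate, elaborate interior earns payment 46 and plain interior earns 20.
  High-quality: elaborate interior gives 46 − 16 = 30; plain interior gives 20 − 2 = 18. No deviation. ✓
  Low-quality: plain interior gives 20 − 3 = 17; elaborate interior gives 46 − 42 = 4. No deviation. ✓
Both hold — the high-quality type sends elaborate interior.

elaborate interior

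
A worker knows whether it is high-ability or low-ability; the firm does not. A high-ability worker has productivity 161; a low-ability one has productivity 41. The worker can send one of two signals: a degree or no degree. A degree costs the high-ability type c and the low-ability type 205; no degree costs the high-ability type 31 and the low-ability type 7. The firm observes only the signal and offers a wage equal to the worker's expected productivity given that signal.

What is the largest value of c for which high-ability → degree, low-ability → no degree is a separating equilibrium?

151

Under separation: degree → high-ability (pays 161); no degree → low-ability (pays 41).
Low-ability: 41 − 7 = 34 ≥ 161 − 205 = -44. Holds regardless of c. ✓
High-ability: 161 − c ≥ 41 − 31, so c ≤ 161 − 10 = 151.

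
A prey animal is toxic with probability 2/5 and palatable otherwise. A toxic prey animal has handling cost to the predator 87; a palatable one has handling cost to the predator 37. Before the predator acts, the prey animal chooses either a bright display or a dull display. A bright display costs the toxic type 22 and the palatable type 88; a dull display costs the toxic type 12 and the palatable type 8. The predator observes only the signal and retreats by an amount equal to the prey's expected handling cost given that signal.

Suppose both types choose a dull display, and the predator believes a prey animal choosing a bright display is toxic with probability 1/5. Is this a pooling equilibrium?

On the equilibrium path (dull display) the predator holds the prior 2/5 and pays 2/5·87 + 3/5·37 = 57. Off-path (bright display) belief 1/5 gives 1/5·87 + 4/5·37 = 47.
Toxic: dull display gives 57 − 12 = 45; bright display gives 47 − 22 = 25. Stays. ✓
Palatable: dull display gives 57 − 8 = 49; bright display gives 47 − 88 = -41. Stays. ✓
Beliefs are Bayes-consistent on-path and both types best-respond.

Yes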